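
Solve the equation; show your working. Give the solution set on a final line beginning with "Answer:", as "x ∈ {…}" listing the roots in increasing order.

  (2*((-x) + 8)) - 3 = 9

Step 1. [(2*((-x) + 8)) - 3 = 9] 3 comes off first (add 3), so sub: 2*((-x) + 8) = 12.
Step 2. [2*((-x) + 8) = 12] 2·(inner) — divide through by 2, so div: (-x) + 8 = 6.
Step 3. [(-x) + 8 = 6] subtract 8: x sits inside (… + 8), so sub: -x = -2.
Step 4. [-x = -2] flip signs both sides. So neg: x = 2.

Answer: x ∈ {2}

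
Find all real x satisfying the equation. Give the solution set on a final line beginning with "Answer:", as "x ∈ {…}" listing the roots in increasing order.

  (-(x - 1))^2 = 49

Step 1. [(-(x - 1))^2 = 49] LHS squared, RHS 49 ≥ 0: apply √ (±), so sqrt: -(x - 1) = 7 or -7.
Step 2. [-(x - 1) = 7 or -7] LHS negated; negate both sides ⇒ neg: x - 1 = -7 or 7.
Step 3. [x - 1 = -7 or 7] 1 comes off first (add 1), so sub: x = -6 or 8.

Answer: x ∈ {-6, 8}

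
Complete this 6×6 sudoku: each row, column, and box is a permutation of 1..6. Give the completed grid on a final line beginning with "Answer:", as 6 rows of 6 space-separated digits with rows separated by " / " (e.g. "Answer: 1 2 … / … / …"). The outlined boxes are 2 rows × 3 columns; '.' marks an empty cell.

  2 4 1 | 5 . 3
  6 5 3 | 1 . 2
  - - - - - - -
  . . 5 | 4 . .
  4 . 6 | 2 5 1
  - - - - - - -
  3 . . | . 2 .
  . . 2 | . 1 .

Step 1. [r5c4∈{6}] nothing but 6 survives at r5c4 ⇒ r5c4=6.
Step 2. [r6c6∈{4,5}] row 6 places 4 nowhere but r6c6 ⇒ r6c6=4.
Step 3. [r3c2∈{1,2,3}] row 3 places 2 nowhere but r3c2, so r3c2=2.
Step 4. [r3c5∈{3,6}] 3 has one home in row 3: r3c5. So r3c5=3.
Step 5. [r6c1∈{5}] nothing but 5 survives at r6c1 ⇒ r6c1=5.
Step 6. [r5c6∈{5}] r5c6's peers cover all but 5. So r5c6=5.
Step 7. [r2c5∈{4}] only 4 remains possible at r2c5. So r2c5=4.
Step 8. [r5c2∈{1}] r5c2 has the single candidate 1. So r5c2=1.
Step 9. [r6c2∈{6}] r6c2 is down to just 6. So r6c2=6.
Step 10. [r5c3∈{4}] r5c3 is down to just 4 ⇒ r5c3=4.
Step 11. [r6c4∈{3}] r6c4 is down to just 3, so r6c4=3.
Step 12. [r1c5∈{6}] nothing but 6 survives at r1c5 ⇒ r1c5=6.
Step 13. [r4c2∈{3}] r4c2 is down to just 3, so r4c2=3.
Step 14. [r3c6∈{6}] nothing but 6 survives at r3c6. So r3c6=6.
Step 15. [r3c1∈{1}] nothing but 1 survives at r3c1 ⇒ r3c1=1.

Answer: 2 4 1 5 6 3 / 6 5 3 1 4 2 / 1 2 5 4 3 6 / 4 3 6 2 5 1 / 3 1 4 6 2 5 / 5 6 2 3 1 4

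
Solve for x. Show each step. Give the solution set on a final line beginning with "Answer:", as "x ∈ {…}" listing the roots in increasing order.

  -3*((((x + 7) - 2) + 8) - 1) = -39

Step 1. [-3*((((x + 7) - 2) + 8) - 1) = -39] leading coefficient -3: divide by -3, so div: (((x + 7) - 2) + 8) - 1 = 13.
Step 2. [(((x + 7) - 2) + 8) - 1 = 13] 1 comes off first (add 1) ⇒ sub: ((x + 7) - 2) + 8 = 14.
Step 3. [((x + 7) - 2) + 8 = 14] +8 is outermost — subtract 8 both sides, so sub: (x + 7) - 2 = 6.
Step 4. [(x + 7) - 2 = 6] peel the -2: add 2 from each side ⇒ sub: x + 7 = 8.
Step 5. [x + 7 = 8] +7 is outermost — subtract 7 both sides. So sub: x = 1.

Answer: x ∈ {1}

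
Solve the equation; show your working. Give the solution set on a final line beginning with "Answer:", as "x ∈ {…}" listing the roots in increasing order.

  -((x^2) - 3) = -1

Step 1. [-((x^2) - 3) = -1] LHS negated; negate both sides. So neg: (x^2) - 3 = 1.
Step 2. [(x^2) - 3 = 1] the outer -3 inverts by adding 3, so sub: x^2 = 4.
Step 3. [x^2 = 4] √ both sides: 4 ≥ 0 gives two branches ⇒ sqrt: x = 2 or -2.

Answer: x ∈ {-2, 2}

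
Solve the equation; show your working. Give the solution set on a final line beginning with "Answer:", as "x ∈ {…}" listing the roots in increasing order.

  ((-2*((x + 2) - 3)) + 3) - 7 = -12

Step 1. [((-2*((x + 2) - 3)) + 3) - 7 = -12] 7 comes off first (add 7), so sub: (-2*((x + 2) - 3)) + 3 = -5.
Step 2. [(-2*((x + 2) - 3)) + 3 = -5] 3 comes off first (subtract 3) ⇒ sub: -2*((x + 2) - 3) = -8.
Step 3. [-2*((x + 2) - 3) = -8] leading coefficient -2: divide by -2. So div: (x + 2) - 3 = 4.
Step 4. [(x + 2) - 3 = 4] 3 comes off first (add 3) ⇒ sub: x + 2 = 7.
Step 5. [x + 2 = 7] the outer +2 inverts by subtracting 2. So sub: x = 5.

Answer: x ∈ {5}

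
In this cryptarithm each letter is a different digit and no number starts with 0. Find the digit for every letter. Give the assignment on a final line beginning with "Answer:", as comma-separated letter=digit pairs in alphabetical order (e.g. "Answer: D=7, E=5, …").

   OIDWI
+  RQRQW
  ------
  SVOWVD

Step 1. [S] S is the leading digit of a 6-digit sum of two 5-digit numbers; the final carry is exactly 1. So S=1.
Step 2. [col 1: I + W ≡ D (mod 10)] column 1 (I + W ≡ D (mod 10), carry-in 0) doesn't pin I yet; pick I=2 and continue. So I=2.
Step 3. [col 1: I + W ≡ D (mod 10)] W=8 is one option consistent with column 1 (I + W ≡ D (mod 10), carry-in 0) — take it, so W=8.
Step 4. [col 1: I + W ≡ D (mod 10)] from column 1 (I=2, W=8, carry-in 0, digits 1,2,8 already taken and all letters distinct): D must equal 0, so D=0.
Step 5. [col 2: W + Q ≡ V (mod 10)] several values work for V in column 2 (W + Q ≡ V (mod 10), carry-in 1); try V=3, so V=3.
Step 6. [col 2: W + Q ≡ V (mod 10)] in column 2 we have W+Q≡V with carry-in 1; given W=8, V=3 and digits 0,1,2,3,8 already taken and all letters distinct, that pins Q to 4, so Q=4.
Step 7. [col 3: D + R ≡ W (mod 10)] in column 3 we have D+R≡W with carry-in 1; given D=0, W=8 and digits 0,1,2,3,4,8 already taken and all letters distinct, that pins R to 7, so R=7.
Step 8. [col 4: I + Q ≡ O (mod 10)] column 4 reads I+Q+carry(0)=O with I=2, Q=4; with digits 0,1,2,3,4,7,8 already taken and all letters distinct, the only value for O is 6 ⇒ O=6.

Answer: D=0, I=2, O=6, Q=4, R=7, S=1, V=3, W=8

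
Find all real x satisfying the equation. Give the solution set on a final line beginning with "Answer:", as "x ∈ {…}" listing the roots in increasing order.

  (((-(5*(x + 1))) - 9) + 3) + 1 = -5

Step 1. [(((-(5*(x + 1))) - 9) + 3) + 1 = -5] the outer +1 inverts by subtracting 1 ⇒ sub: ((-(5*(x + 1))) - 9) + 3 = -6.
Step 2. [((-(5*(x + 1))) - 9) + 3 = -6] 3 comes off first (subtract 3), so sub: (-(5*(x + 1))) - 9 = -9.
Step 3. [(-(5*(x + 1))) - 9 = -9] 9 comes off first (add 9). So sub: -(5*(x + 1)) = 0.
Step 4. [-(5*(x + 1)) = 0] leading − — multiply by −1, so neg: 5*(x + 1) = 0.
Step 5. [5*(x + 1) = 0] 5 out front; divide by 5, so div: x + 1 = 0.
Step 6. [x + 1 = 0] peel the +1: subtract 1 from each side. So sub: x = -1.

Answer: x ∈ {-1}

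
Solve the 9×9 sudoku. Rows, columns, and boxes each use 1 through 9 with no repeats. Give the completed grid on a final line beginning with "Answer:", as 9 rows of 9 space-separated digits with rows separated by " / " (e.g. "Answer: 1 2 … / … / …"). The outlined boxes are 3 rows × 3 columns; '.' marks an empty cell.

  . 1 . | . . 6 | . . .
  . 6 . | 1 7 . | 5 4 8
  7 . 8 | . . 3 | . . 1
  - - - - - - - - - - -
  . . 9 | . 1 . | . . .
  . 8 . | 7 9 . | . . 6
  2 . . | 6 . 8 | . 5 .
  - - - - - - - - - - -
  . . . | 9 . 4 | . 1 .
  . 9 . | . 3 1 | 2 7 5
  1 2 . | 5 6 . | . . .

Step 1. [r7c9∈{3}] r7c9 has the single candidate 3 ⇒ r7c9=3.
Step 2. [r6c5∈{4}] r6c5 is down to just 4. So r6c5=4.
Step 3. [r9c3∈{3,4,7}] row 9 places 3 nowhere but r9c3 ⇒ r9c3=3.
Step 4. [r4c4∈{2,3}] r4c4 is the only open cell in col 4 admitting 3 ⇒ r4c4=3.
Step 5. [r4c1∈{4,5,6}] in row 4, 6 fits only at r4c1 ⇒ r4c1=6.
Step 6. [r7c5∈{2,8}] 2 has one home in row 7: r7c5, so r7c5=2.
Step 7. [r6c2∈{3,7}] in col 2, 3 fits only at r6c2 ⇒ r6c2=3.
Step 8. [r3c8∈{2,6,9}] across col 8, 6 lands solely at r3c8, so r3c8=6.
Step 9. [r3c7∈{9}] r3c7 is down to just 9, so r3c7=9.
Step 10. [r1c1∈{3,4,5,9}] r1c1 is the only open cell in row 1 admitting 9. So r1c1=9.
Step 11. [r3c4∈{2,4}] 2 has one home in row 3: r3c4, so r3c4=2.
Step 12. [r3c2∈{4,5}] across row 3, 4 lands solely at r3c2 ⇒ r3c2=4.
Step 13. [r1c3∈{2,5}] r1c3 is the only open cell in box 1 admitting 5, so r1c3=5.
Step 14. [r7c7∈{6,8}] 6 has one home in col 7: r7c7. So r7c7=6.
Step 15. [r8c4∈{8}] nothing but 8 survives at r8c4, so r8c4=8.
Step 16. [r9c8∈{8,9}] across col 8, 9 lands solely at r9c8. So r9c8=9.
Step 17. [r8c1∈{4}] r8c1's peers cover all but 4, so r8c1=4.
Step 18. [r5c1∈{5}] r5c1's peers cover all but 5 ⇒ r5c1=5.
Step 19. [r4c2∈{7}] only 7 remains possible at r4c2. So r4c2=7.
Step 20. [r5c3∈{1,4}] col 3 places 4 nowhere but r5c3 ⇒ r5c3=4.
Step 21. [r9c9∈{4}] r9c9 has the single candidate 4, so r9c9=4.
Step 22. [r4c9∈{2}] r4c9 has the single candidate 2. So r4c9=2.
Step 23. [r5c8∈{3}] only 3 remains possible at r5c8, so r5c8=3.
Step 24. [r1c9∈{7}] r1c9's peers cover all but 7, so r1c9=7.
Step 25. [r6c3∈{1}] r6c3 has the single candidate 1, so r6c3=1.
Step 26. [r9c7∈{8}] nothing but 8 survives at r9c7. So r9c7=8.
Step 27. [r4c6∈{5}] r4c6 is down to just 5, so r4c6=5.
Step 28. [r7c2∈{5}] r7c2's peers cover all but 5 ⇒ r7c2=5.
Step 29. [r2c3∈{2}] r2c3 has the single candidate 2, so r2c3=2.
Step 30. [r7c3∈{7}] nothing but 7 survives at r7c3. So r7c3=7.
Step 31. [r1c7∈{3}] only 3 remains possible at r1c7. So r1c7=3.
Step 32. [r7c1∈{8}] nothing but 8 survives at r7c1, so r7c1=8.
Step 33. [r3c5∈{5}] r3c5's peers cover all but 5. So r3c5=5.
Step 34. [r1c5∈{8}] nothing but 8 survives at r1c5, so r1c5=8.
Step 35. [r5c7∈{1}] r5c7 has the single candidate 1, so r5c7=1.
Step 36. [r6c7∈{7}] nothing but 7 survives at r6c7 ⇒ r6c7=7.
Step 37. [r5c6∈{2}] only 2 remains possible at r5c6. So r5c6=2.
Step 38. [r2c1∈{3}] r2c1 has the single candidate 3. So r2c1=3.
Step 39. [r6c9∈{9}] r6c9 has the single candidate 9 ⇒ r6c9=9.
Step 40. [r8c3∈{6}] r8c3 has the single candidate 6. So r8c3=6.
Step 41. [r4c8∈{8}] r4c8 has the single candidate 8, so r4c8=8.
Step 42. [r4c7∈{4}] r4c7's peers cover all but 4 ⇒ r4c7=4.
Step 43. [r1c4∈{4}] only 4 remains possible at r1c4 ⇒ r1c4=4.
Step 44. [r1c8∈{2}] only 2 remains possible at r1c8. So r1c8=2.
Step 45. [r9c6∈{7}] only 7 remains possible at r9c6. So r9c6=7.
Step 46. [r2c6∈{9}] r2c6's peers cover all but 9 ⇒ r2c6=9.

Answer: 9 1 5 4 8 6 3 2 7 / 3 6 2 1 7 9 5 4 8 / 7 4 8 2 5 3 9 6 1 / 6 7 9 3 1 5 4 8 2 / 5 8 4 7 9 2 1 3 6 / 2 3 1 6 4 8 7 5 9 / 8 5 7 9 2 4 6 1 3 / 4 9 6 8 3 1 2 7 5 / 1 2 3 5 6 7 8 9 4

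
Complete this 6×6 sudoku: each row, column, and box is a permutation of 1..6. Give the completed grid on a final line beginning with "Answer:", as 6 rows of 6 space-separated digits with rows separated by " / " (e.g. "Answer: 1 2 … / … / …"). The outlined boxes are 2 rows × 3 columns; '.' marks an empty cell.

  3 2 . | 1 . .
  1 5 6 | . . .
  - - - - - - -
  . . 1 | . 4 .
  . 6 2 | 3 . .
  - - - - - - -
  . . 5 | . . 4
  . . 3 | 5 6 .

Step 1. [r5c4∈{2}] nothing but 2 survives at r5c4 ⇒ r5c4=2.
Step 2. [r6c6∈{1}] nothing but 1 survives at r6c6, so r6c6=1.
Step 3. [r4c6∈{5}] r4c6 has the single candidate 5. So r4c6=5.
Step 4. [r2c6∈{2,3}] across col 6, 3 lands solely at r2c6 ⇒ r2c6=3.
Step 5. [r6c2∈{4}] only 4 remains possible at r6c2. So r6c2=4.
Step 6. [r3c4∈{6}] r3c4 is down to just 6. So r3c4=6.
Step 7. [r1c5∈{5}] r1c5's peers cover all but 5 ⇒ r1c5=5.
Step 8. [r5c5∈{3}] r5c5 is down to just 3 ⇒ r5c5=3.
Step 9. [r3c1∈{5}] r3c1 has the single candidate 5. So r3c1=5.
Step 10. [r2c4∈{4}] r2c4's peers cover all but 4 ⇒ r2c4=4.
Step 11. [r4c1∈{4}] r4c1 is down to just 4. So r4c1=4.
Step 12. [r1c3∈{4}] only 4 remains possible at r1c3 ⇒ r1c3=4.
Step 13. [r2c5∈{2}] r2c5 is down to just 2. So r2c5=2.
Step 14. [r1c6∈{6}] r1c6's peers cover all but 6. So r1c6=6.
Step 15. [r5c2∈{1}] r5c2's peers cover all but 1 ⇒ r5c2=1.
Step 16. [r6c1∈{2}] only 2 remains possible at r6c1. So r6c1=2.
Step 17. [r5c1∈{6}] only 6 remains possible at r5c1 ⇒ r5c1=6.
Step 18. [r4c5∈{1}] r4c5 is down to just 1, so r4c5=1.
Step 19. [r3c6∈{2}] only 2 remains possible at r3c6 ⇒ r3c6=2.
Step 20. [r3c2∈{3}] only 3 remains possible at r3c2. So r3c2=3.

Answer: 3 2 4 1 5 6 / 1 5 6 4 2 3 / 5 3 1 6 4 2 / 4 6 2 3 1 5 / 6 1 5 2 3 4 / 2 4 3 5 6 1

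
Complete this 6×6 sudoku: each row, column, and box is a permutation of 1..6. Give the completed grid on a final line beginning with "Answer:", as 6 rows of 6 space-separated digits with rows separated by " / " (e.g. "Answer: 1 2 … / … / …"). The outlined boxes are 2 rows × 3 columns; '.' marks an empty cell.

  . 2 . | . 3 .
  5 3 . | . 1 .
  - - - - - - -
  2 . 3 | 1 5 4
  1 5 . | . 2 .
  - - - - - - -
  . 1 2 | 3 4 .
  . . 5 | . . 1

Step 1. [r4c4∈{6}] nothing but 6 survives at r4c4. So r4c4=6.
Step 2. [r5c1∈{6}] r5c1's peers cover all but 6 ⇒ r5c1=6.
Step 3. [r1c1∈{4}] r1c1 is down to just 4, so r1c1=4.
Step 4. [r2c3∈{6}] nothing but 6 survives at r2c3. So r2c3=6.
Step 5. [r1c6∈{5,6}] row 1 places 6 nowhere but r1c6 ⇒ r1c6=6.
Step 6. [r6c4∈{2}] r6c4 is down to just 2 ⇒ r6c4=2.
Step 7. [r5c6∈{5}] r5c6 has the single candidate 5, so r5c6=5.
Step 8. [r2c6∈{2}] only 2 remains possible at r2c6. So r2c6=2.
Step 9. [r1c4∈{5}] nothing but 5 survives at r1c4, so r1c4=5.
Step 10. [r6c5∈{6}] r6c5 is down to just 6. So r6c5=6.
Step 11. [r2c4∈{4}] r2c4 has the single candidate 4. So r2c4=4.
Step 12. [r3c2∈{6}] only 6 remains possible at r3c2. So r3c2=6.
Step 13. [r6c2∈{4}] r6c2's peers cover all but 4 ⇒ r6c2=4.
Step 14. [r4c3∈{4}] only 4 remains possible at r4c3 ⇒ r4c3=4.
Step 15. [r4c6∈{3}] r4c6 is down to just 3. So r4c6=3.
Step 16. [r6c1∈{3}] r6c1 has the single candidate 3, so r6c1=3.
Step 17. [r1c3∈{1}] nothing but 1 survives at r1c3 ⇒ r1c3=1.

Answer: 4 2 1 5 3 6 / 5 3 6 4 1 2 / 2 6 3 1 5 4 / 1 5 4 6 2 3 / 6 1 2 3 4 5 / 3 4 5 2 6 1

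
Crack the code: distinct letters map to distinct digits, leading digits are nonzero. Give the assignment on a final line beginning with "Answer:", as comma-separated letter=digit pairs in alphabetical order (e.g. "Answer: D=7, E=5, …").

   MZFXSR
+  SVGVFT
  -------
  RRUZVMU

Step 1. [col 1: R + T ≡ U (mod 10)] several values work for T in column 1 (R + T ≡ U (mod 10), carry-in 0); try T=6, so T=6.
Step 2. [col 1: R + T ≡ U (mod 10)] column 1 (R + T ≡ U (mod 10), carry-in 0) doesn't pin R yet; pick R=1 and continue. So R=1.
Step 3. [col 1: R + T ≡ U (mod 10)] column 1: given R=1, T=6, carry-in 0, and digits 1,6 already taken and all letters distinct, R+T≡U (mod 10) forces U=7 ⇒ U=7.
Step 4. [col 2: S + F ≡ M (mod 10)] no forcing yet in column 2 (carry-in 0); M=8 is free and consistent — try it. So M=8.
Step 5. [col 2: S + F ≡ M (mod 10)] several values work for S in column 2 (S + F ≡ M (mod 10), carry-in 0); try S=3, so S=3.
Step 6. [col 2: S + F ≡ M (mod 10)] column 2 reads S+F+carry(0)=M with S=3, M=8; with digits 1,3,6,7,8 already taken and all letters distinct, the only value for F is 5 ⇒ F=5.
Step 7. [col 3: X + V ≡ V (mod 10)] column 3 reads X+V+carry(0)=V with nothing yet; with digits 1,3,5,6,7,8 already taken and all letters distinct, the only value for X is 0 ⇒ X=0.
Step 8. [col 3: X + V ≡ V (mod 10)] several values work for V in column 3 (X + V ≡ V (mod 10), carry-in 0); try V=2. So V=2.
Step 9. [col 4: F + G ≡ Z (mod 10)] several values work for Z in column 4 (F + G ≡ Z (mod 10), carry-in 0); try Z=4 ⇒ Z=4.
Step 10. [col 4: F + G ≡ Z (mod 10)] column 4: given F=5, Z=4, carry-in 0, and digits 0,1,2,3,4,5,6,7,8 already taken and all letters distinct, F+G≡Z (mod 10) forces G=9, so G=9.

Answer: F=5, G=9, M=8, R=1, S=3, T=6, U=7, V=2, X=0, Z=4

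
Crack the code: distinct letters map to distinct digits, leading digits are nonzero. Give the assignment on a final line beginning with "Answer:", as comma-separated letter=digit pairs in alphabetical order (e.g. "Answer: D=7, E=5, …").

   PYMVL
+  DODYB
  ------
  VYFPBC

Step 1. [V] V is the leading digit of a 6-digit sum of two 5-digit numbers; the final carry is exactly 1, so V=1.
Step 2. [col 1: L + B ≡ C (mod 10)] several values work for L in column 1 (L + B ≡ C (mod 10), carry-in 0); try L=3 ⇒ L=3.
Step 3. [col 1: L + B ≡ C (mod 10)] several values work for B in column 1 (L + B ≡ C (mod 10), carry-in 0); try B=7 ⇒ B=7.
Step 4. [col 1: L + B ≡ C (mod 10)] from column 1 (L=3, B=7, carry-in 0, digits 1,3,7 already taken and all letters distinct): C must equal 0, so C=0.
Step 5. [col 2: V + Y ≡ B (mod 10)] from column 2 (V=1, B=7, carry-in 1, digits 0,1,3,7 already taken and all letters distinct): Y must equal 5 ⇒ Y=5.
Step 6. [col 3: M + D ≡ P (mod 10)] several values work for D in column 3 (M + D ≡ P (mod 10), carry-in 0); try D=6, so D=6.
Step 7. [col 3: M + D ≡ P (mod 10)] several values work for P in column 3 (M + D ≡ P (mod 10), carry-in 0); try P=8. So P=8.
Step 8. [col 3: M + D ≡ P (mod 10)] in column 3 we have M+D≡P with carry-in 0; given D=6, P=8 and digits 0,1,3,5,6,7,8 already taken and all letters distinct, that pins M to 2. So M=2.
Step 9. [col 4: Y + O ≡ F (mod 10)] F=4 is one option consistent with column 4 (Y + O ≡ F (mod 10), carry-in 0) — take it ⇒ F=4.
Step 10. [col 4: Y + O ≡ F (mod 10)] column 4: given Y=5, F=4, carry-in 0, and digits 0,1,2,3,4,5,6,7,8 already taken and all letters distinct, Y+O≡F (mod 10) forces O=9, so O=9.

Answer: B=7, C=0, D=6, F=4, L=3, M=2, O=9, P=8, V=1, Y=5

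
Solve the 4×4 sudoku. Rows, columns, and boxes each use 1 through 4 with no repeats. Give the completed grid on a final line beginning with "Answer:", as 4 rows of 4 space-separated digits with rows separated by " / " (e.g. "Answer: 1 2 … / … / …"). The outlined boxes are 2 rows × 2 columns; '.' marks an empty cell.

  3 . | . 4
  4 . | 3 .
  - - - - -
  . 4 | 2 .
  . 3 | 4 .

Step 1. [r4c4∈{1}] r4c4 has the single candidate 1. So r4c4=1.
Step 2. [r1c2∈{1,2}] in row 1, 2 fits only at r1c2 ⇒ r1c2=2.
Step 3. [r3c1∈{1}] nothing but 1 survives at r3c1. So r3c1=1.
Step 4. [r3c4∈{3}] r3c4's peers cover all but 3, so r3c4=3.
Step 5. [r1c3∈{1}] r1c3 is down to just 1, so r1c3=1.
Step 6. [r2c4∈{2}] nothing but 2 survives at r2c4 ⇒ r2c4=2.
Step 7. [r4c1∈{2}] r4c1 is down to just 2, so r4c1=2.
Step 8. [r2c2∈{1}] nothing but 1 survives at r2c2 ⇒ r2c2=1.

Answer: 3 2 1 4 / 4 1 3 2 / 1 4 2 3 / 2 3 4 1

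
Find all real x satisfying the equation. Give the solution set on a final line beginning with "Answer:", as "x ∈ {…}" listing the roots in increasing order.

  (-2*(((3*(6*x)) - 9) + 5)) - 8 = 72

Step 1. [(-2*(((3*(6*x)) - 9) + 5)) - 8 = 72] peel the -8: add 8 from each side. So sub: -2*(((3*(6*x)) - 9) + 5) = 80.
Step 2. [-2*(((3*(6*x)) - 9) + 5) = 80] -2·(inner) — divide through by -2, so div: ((3*(6*x)) - 9) + 5 = -40.
Step 3. [((3*(6*x)) - 9) + 5 = -40] +5 is outermost — subtract 5 both sides, so sub: (3*(6*x)) - 9 = -45.
Step 4. [(3*(6*x)) - 9 = -45] common factor 3 (LHS and -45) — divide through, so factor: (6*x) - 3 = -15.
Step 5. [(6*x) - 3 = -15] the outer -3 inverts by adding 3, so sub: 6*x = -12.
Step 6. [6*x = -12] 6·(inner) — divide through by 6. So div: x = -2.

Answer: x ∈ {-2}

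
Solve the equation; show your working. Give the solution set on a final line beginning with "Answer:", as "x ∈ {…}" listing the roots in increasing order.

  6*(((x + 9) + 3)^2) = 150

Step 1. [6*(((x + 9) + 3)^2) = 150] leading coefficient 6: divide by 6 ⇒ div: ((x + 9) + 3)^2 = 25.
Step 2. [((x + 9) + 3)^2 = 25] LHS squared, RHS 25 ≥ 0: apply √ (±) ⇒ sqrt: (x + 9) + 3 = 5 or -5.
Step 3. [(x + 9) + 3 = 5 or -5] 3 comes off first (subtract 3), so sub: x + 9 = 2 or -8.
Step 4. [x + 9 = 2 or -8] the outer +9 inverts by subtracting 9 ⇒ sub: x = -7 or -17.

Answer: x ∈ {-17, -7}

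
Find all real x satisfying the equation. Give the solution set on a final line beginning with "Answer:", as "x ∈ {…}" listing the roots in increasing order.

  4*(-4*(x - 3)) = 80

Step 1. [4*(-4*(x - 3)) = 80] 4 out front; divide by 4 ⇒ div: -4*(x - 3) = 20.
Step 2. [-4*(x - 3) = 20] leading coefficient -4: divide by -4 ⇒ div: x - 3 = -5.
Step 3. [x - 3 = -5] -3 is outermost — add 3 both sides ⇒ sub: x = -2.

Answer: x ∈ {-2}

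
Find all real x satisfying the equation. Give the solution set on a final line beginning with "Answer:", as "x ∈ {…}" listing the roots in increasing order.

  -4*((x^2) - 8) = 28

Step 1. [-4*((x^2) - 8) = 28] divide by the outer -4, so div: (x^2) - 8 = -7.
Step 2. [(x^2) - 8 = -7] -8 is outermost — add 8 both sides, so sub: x^2 = 1.
Step 3. [x^2 = 1] √ both sides: 1 ≥ 0 gives two branches ⇒ sqrt: x = 1 or -1.

Answer: x ∈ {-1, 1}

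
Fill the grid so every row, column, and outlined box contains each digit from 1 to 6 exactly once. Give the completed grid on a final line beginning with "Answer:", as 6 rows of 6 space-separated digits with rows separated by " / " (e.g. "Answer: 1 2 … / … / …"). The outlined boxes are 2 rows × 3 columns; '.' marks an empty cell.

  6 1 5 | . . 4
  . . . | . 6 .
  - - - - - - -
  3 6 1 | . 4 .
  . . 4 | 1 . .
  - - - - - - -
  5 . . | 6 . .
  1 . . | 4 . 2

Step 1. [r6c2∈{3}] nothing but 3 survives at r6c2 ⇒ r6c2=3.
Step 2. [r3c6∈{5}] only 5 remains possible at r3c6. So r3c6=5.
Step 3. [r2c3∈{2,3}] 3 has one home in col 3: r2c3, so r2c3=3.
Step 4. [r4c1∈{2}] r4c1 has the single candidate 2, so r4c1=2.
Step 5. [r2c2∈{2,4}] across box 1, 2 lands solely at r2c2 ⇒ r2c2=2.
Step 6. [r4c5∈{3}] r4c5's peers cover all but 3 ⇒ r4c5=3.
Step 7. [r3c4∈{2}] r3c4's peers cover all but 2. So r3c4=2.
Step 8. [r5c6∈{1,3}] 3 has one home in row 5: r5c6. So r5c6=3.
Step 9. [r4c2∈{5}] nothing but 5 survives at r4c2. So r4c2=5.
Step 10. [r6c3∈{6}] r6c3 has the single candidate 6. So r6c3=6.
Step 11. [r4c6∈{6}] only 6 remains possible at r4c6, so r4c6=6.
Step 12. [r2c6∈{1}] only 1 remains possible at r2c6. So r2c6=1.
Step 13. [r1c5∈{2}] nothing but 2 survives at r1c5 ⇒ r1c5=2.
Step 14. [r5c3∈{2}] r5c3 is down to just 2, so r5c3=2.
Step 15. [r5c5∈{1}] r5c5 has the single candidate 1 ⇒ r5c5=1.
Step 16. [r2c1∈{4}] r2c1 has the single candidate 4 ⇒ r2c1=4.
Step 17. [r1c4∈{3}] r1c4 has the single candidate 3, so r1c4=3.
Step 18. [r2c4∈{5}] nothing but 5 survives at r2c4. So r2c4=5.
Step 19. [r6c5∈{5}] only 5 remains possible at r6c5 ⇒ r6c5=5.
Step 20. [r5c2∈{4}] nothing but 4 survives at r5c2. So r5c2=4.

Answer: 6 1 5 3 2 4 / 4 2 3 5 6 1 / 3 6 1 2 4 5 / 2 5 4 1 3 6 / 5 4 2 6 1 3 / 1 3 6 4 5 2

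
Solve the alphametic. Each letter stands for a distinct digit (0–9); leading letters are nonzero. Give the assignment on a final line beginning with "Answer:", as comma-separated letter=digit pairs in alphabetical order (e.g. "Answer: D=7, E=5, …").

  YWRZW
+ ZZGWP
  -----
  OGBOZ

Step 1. [col 1: W + P ≡ Z (mod 10)] no forcing yet in column 1 (carry-in 0); W=4 is free and consistent — try it. So W=4.
Step 2. [col 1: W + P ≡ Z (mod 10)] several values work for P in column 1 (W + P ≡ Z (mod 10), carry-in 0); try P=8 ⇒ P=8.
Step 3. [col 1: W + P ≡ Z (mod 10)] column 1 reads W+P+carry(0)=Z with W=4, P=8; with digits 4,8 already taken and all letters distinct, the only value for Z is 2. So Z=2.
Step 4. [col 2: Z + W ≡ O (mod 10)] column 2 reads Z+W+carry(1)=O with Z=2, W=4; with digits 2,4,8 already taken and all letters distinct, the only value for O is 7 ⇒ O=7.
Step 5. [col 3: R + G ≡ B (mod 10)] several values work for B in column 3 (R + G ≡ B (mod 10), carry-in 0); try B=9 ⇒ B=9.
Step 6. [col 3: R + G ≡ B (mod 10)] several values work for R in column 3 (R + G ≡ B (mod 10), carry-in 0); try R=3. So R=3.
Step 7. [col 3: R + G ≡ B (mod 10)] in column 3 we have R+G≡B with carry-in 0; given R=3, B=9 and digits 2,3,4,7,8,9 already taken and all letters distinct, that pins G to 6. So G=6.
Step 8. [col 5: Y + Z ≡ O (mod 10)] column 5 reads Y+Z+carry(0)=O with Z=2, O=7; with digits 2,3,4,6,7,8,9 already taken and all letters distinct, the only value for Y is 5. So Y=5.

Answer: B=9, G=6, O=7, P=8, R=3, W=4, Y=5, Z=2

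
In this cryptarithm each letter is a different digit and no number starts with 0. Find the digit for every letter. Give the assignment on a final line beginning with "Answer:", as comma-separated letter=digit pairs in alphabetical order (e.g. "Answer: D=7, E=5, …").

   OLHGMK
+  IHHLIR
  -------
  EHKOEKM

Step 1. [col 1: K + R ≡ M (mod 10)] several values work for M in column 1 (K + R ≡ M (mod 10), carry-in 0); try M=9. So M=9.
Step 2. [col 1: K + R ≡ M (mod 10)] K=5 is one option consistent with column 1 (K + R ≡ M (mod 10), carry-in 0) — take it, so K=5.
Step 3. [E] adding two 6-digit numbers gives at most 6+1 digits, and here it does — E is that final carry and must be 1. So E=1.
Step 4. [col 1: K + R ≡ M (mod 10)] column 1: given K=5, M=9, carry-in 0, and digits 1,5,9 already taken and all letters distinct, K+R≡M (mod 10) forces R=4, so R=4.
Step 5. [col 2: M + I ≡ K (mod 10)] from column 2 (M=9, K=5, carry-in 0, digits 1,4,5,9 already taken and all letters distinct): I must equal 6, so I=6.
Step 6. [col 3: G + L ≡ E (mod 10)] no forcing yet in column 3 (carry-in 1); G=8 is free and consistent — try it ⇒ G=8.
Step 7. [col 3: G + L ≡ E (mod 10)] column 3: given G=8, E=1, carry-in 1, and digits 1,4,5,6,8,9 already taken and all letters distinct, G+L≡E (mod 10) forces L=2. So L=2.
Step 8. [col 4: H + H ≡ O (mod 10)] column 4: given nothing yet, carry-in 1, and digits 1,2,4,5,6,8,9 already taken and all letters distinct, H+H≡O (mod 10) forces H=3 ⇒ H=3.
Step 9. [col 4: H + H ≡ O (mod 10)] from column 4 (H=3, carry-in 1, digits 1,2,3,4,5,6,8,9 already taken and all letters distinct): O must equal 7. So O=7.

Answer: E=1, G=8, H=3, I=6, K=5, L=2, M=9, O=7, R=4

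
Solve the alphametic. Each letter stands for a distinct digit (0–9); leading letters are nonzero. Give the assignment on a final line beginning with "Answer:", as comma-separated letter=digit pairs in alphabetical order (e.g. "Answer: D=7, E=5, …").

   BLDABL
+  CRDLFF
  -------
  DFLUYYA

Step 1. [col 1: L + F ≡ A (mod 10)] no forcing yet in column 1 (carry-in 0); F=2 is free and consistent — try it ⇒ F=2.
Step 2. [col 1: L + F ≡ A (mod 10)] no forcing yet in column 1 (carry-in 0); L=7 is free and consistent — try it ⇒ L=7.
Step 3. [D] the sum has 7 digits but both addends have 6; that extra leading digit D is the final carry, namely 1. So D=1.
Step 4. [col 1: L + F ≡ A (mod 10)] from column 1 (L=7, F=2, carry-in 0, digits 1,2,7 already taken and all letters distinct): A must equal 9, so A=9.
Step 5. [col 2: B + F ≡ Y (mod 10)] Y=6 is one option consistent with column 2 (B + F ≡ Y (mod 10), carry-in 0) — take it ⇒ Y=6.
Step 6. [col 2: B + F ≡ Y (mod 10)] from column 2 (F=2, Y=6, carry-in 0, digits 1,2,6,7,9 already taken and all letters distinct): B must equal 4 ⇒ B=4.
Step 7. [col 4: D + D ≡ U (mod 10)] from column 4 (D=1, carry-in 1, digits 1,2,4,6,7,9 already taken and all letters distinct): U must equal 3. So U=3.
Step 8. [col 5: L + R ≡ L (mod 10)] from column 5 (L=7, carry-in 0, digits 1,2,3,4,6,7,9 already taken and all letters distinct): R must equal 0. So R=0.
Step 9. [col 6: B + C ≡ F (mod 10)] in column 6 we have B+C≡F with carry-in 0; given B=4, F=2 and digits 0,1,2,3,4,6,7,9 already taken and all letters distinct, that pins C to 8. So C=8.

Answer: A=9, B=4, C=8, D=1, F=2, L=7, R=0, U=3, Y=6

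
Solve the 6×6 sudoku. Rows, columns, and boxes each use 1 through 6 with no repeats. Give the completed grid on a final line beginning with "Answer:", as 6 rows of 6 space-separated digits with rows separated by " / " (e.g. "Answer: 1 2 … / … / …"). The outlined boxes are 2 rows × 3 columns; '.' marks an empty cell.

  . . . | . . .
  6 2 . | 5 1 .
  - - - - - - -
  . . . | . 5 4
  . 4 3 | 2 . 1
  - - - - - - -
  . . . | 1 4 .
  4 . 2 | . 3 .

Step 1. [r6c4∈{6}] r6c4's peers cover all but 6. So r6c4=6.
Step 2. [r6c2∈{1,5}] in row 6, 1 fits only at r6c2 ⇒ r6c2=1.
Step 3. [r1c6∈{2,3,6}] across col 6, 6 lands solely at r1c6, so r1c6=6.
Step 4. [r4c1∈{5}] nothing but 5 survives at r4c1, so r4c1=5.
Step 5. [r5c1∈{3}] r5c1's peers cover all but 3 ⇒ r5c1=3.
Step 6. [r3c2∈{6}] only 6 remains possible at r3c2, so r3c2=6.
Step 7. [r5c2∈{5}] r5c2 is down to just 5 ⇒ r5c2=5.
Step 8. [r1c3∈{1,4,5}] across row 1, 5 lands solely at r1c3, so r1c3=5.
Step 9. [r1c2∈{3}] r1c2 is down to just 3, so r1c2=3.
Step 10. [r3c3∈{1}] nothing but 1 survives at r3c3. So r3c3=1.
Step 11. [r1c1∈{1}] only 1 remains possible at r1c1 ⇒ r1c1=1.
Step 12. [r1c4∈{4}] r1c4 is down to just 4, so r1c4=4.
Step 13. [r2c3∈{4}] only 4 remains possible at r2c3 ⇒ r2c3=4.
Step 14. [r6c6∈{5}] r6c6 is down to just 5, so r6c6=5.
Step 15. [r4c5∈{6}] r4c5 has the single candidate 6 ⇒ r4c5=6.
Step 16. [r1c5∈{2}] r1c5 has the single candidate 2. So r1c5=2.
Step 17. [r2c6∈{3}] r2c6 has the single candidate 3, so r2c6=3.
Step 18. [r3c4∈{3}] r3c4's peers cover all but 3, so r3c4=3.
Step 19. [r5c3∈{6}] r5c3's peers cover all but 6 ⇒ r5c3=6.
Step 20. [r5c6∈{2}] nothing but 2 survives at r5c6. So r5c6=2.
Step 21. [r3c1∈{2}] nothing but 2 survives at r3c1. So r3c1=2.

Answer: 1 3 5 4 2 6 / 6 2 4 5 1 3 / 2 6 1 3 5 4 / 5 4 3 2 6 1 / 3 5 6 1 4 2 / 4 1 2 6 3 5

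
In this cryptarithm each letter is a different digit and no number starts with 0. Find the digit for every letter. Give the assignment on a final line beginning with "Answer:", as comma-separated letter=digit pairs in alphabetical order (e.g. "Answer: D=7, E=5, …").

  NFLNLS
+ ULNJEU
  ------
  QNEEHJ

Step 1. [col 1: S + U ≡ J (mod 10)] no forcing yet in column 1 (carry-in 0); J=6 is free and consistent — try it ⇒ J=6.
Step 2. [col 1: S + U ≡ J (mod 10)] U=2 is one option consistent with column 1 (S + U ≡ J (mod 10), carry-in 0) — take it. So U=2.
Step 3. [col 1: S + U ≡ J (mod 10)] column 1 reads S+U+carry(0)=J with U=2, J=6; with digits 2,6 already taken and all letters distinct, the only value for S is 4 ⇒ S=4.
Step 4. [col 2: L + E ≡ H (mod 10)] several values work for H in column 2 (L + E ≡ H (mod 10), carry-in 0); try H=8. So H=8.
Step 5. [col 2: L + E ≡ H (mod 10)] L=5 is one option consistent with column 2 (L + E ≡ H (mod 10), carry-in 0) — take it ⇒ L=5.
Step 6. [col 2: L + E ≡ H (mod 10)] column 2: given L=5, H=8, carry-in 0, and digits 2,4,5,6,8 already taken and all letters distinct, L+E≡H (mod 10) forces E=3. So E=3.
Step 7. [col 3: N + J ≡ E (mod 10)] column 3: given J=6, E=3, carry-in 0, and digits 2,3,4,5,6,8 already taken and all letters distinct, N+J≡E (mod 10) forces N=7. So N=7.
Step 8. [col 5: F + L ≡ N (mod 10)] from column 5 (L=5, N=7, carry-in 1, digits 2,3,4,5,6,7,8 already taken and all letters distinct): F must equal 1, so F=1.
Step 9. [col 6: N + U ≡ Q (mod 10)] column 6: given N=7, U=2, carry-in 0, and digits 1,2,3,4,5,6,7,8 already taken and all letters distinct, N+U≡Q (mod 10) forces Q=9 ⇒ Q=9.

Answer: E=3, F=1, H=8, J=6, L=5, N=7, Q=9, S=4, U=2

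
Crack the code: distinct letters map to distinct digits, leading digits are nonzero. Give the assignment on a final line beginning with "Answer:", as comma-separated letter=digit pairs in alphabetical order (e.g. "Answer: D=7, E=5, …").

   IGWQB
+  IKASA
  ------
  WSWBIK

Step 1. [col 1: B + A ≡ K (mod 10)] B=9 is one option consistent with column 1 (B + A ≡ K (mod 10), carry-in 0) — take it ⇒ B=9.
Step 2. [col 1: B + A ≡ K (mod 10)] column 1 (B + A ≡ K (mod 10), carry-in 0) doesn't pin A yet; pick A=8 and continue. So A=8.
Step 3. [W] the sum has 6 digits but both addends have 5; that extra leading digit W is the final carry, namely 1. So W=1.
Step 4. [col 1: B + A ≡ K (mod 10)] from column 1 (B=9, A=8, carry-in 0, digits 1,8,9 already taken and all letters distinct): K must equal 7, so K=7.
Step 5. [col 2: Q + S ≡ I (mod 10)] several values work for S in column 2 (Q + S ≡ I (mod 10), carry-in 1); try S=3 ⇒ S=3.
Step 6. [col 2: Q + S ≡ I (mod 10)] several values work for I in column 2 (Q + S ≡ I (mod 10), carry-in 1); try I=6 ⇒ I=6.
Step 7. [col 2: Q + S ≡ I (mod 10)] from column 2 (S=3, I=6, carry-in 1, digits 1,3,6,7,8,9 already taken and all letters distinct): Q must equal 2. So Q=2.
Step 8. [col 4: G + K ≡ W (mod 10)] column 4: given K=7, W=1, carry-in 0, and digits 1,2,3,6,7,8,9 already taken and all letters distinct, G+K≡W (mod 10) forces G=4. So G=4.

Answer: A=8, B=9, G=4, I=6, K=7, Q=2, S=3, W=1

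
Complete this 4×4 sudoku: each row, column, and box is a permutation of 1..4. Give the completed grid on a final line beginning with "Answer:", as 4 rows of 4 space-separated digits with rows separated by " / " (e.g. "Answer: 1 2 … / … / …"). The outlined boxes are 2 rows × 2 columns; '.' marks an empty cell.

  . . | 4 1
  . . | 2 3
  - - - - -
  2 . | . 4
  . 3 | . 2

Step 1. [r3c2∈{1}] nothing but 1 survives at r3c2 ⇒ r3c2=1.
Step 2. [r2c2∈{4}] nothing but 4 survives at r2c2, so r2c2=4.
Step 3. [r4c3∈{1}] only 1 remains possible at r4c3. So r4c3=1.
Step 4. [r3c3∈{3}] nothing but 3 survives at r3c3 ⇒ r3c3=3.
Step 5. [r4c1∈{4}] nothing but 4 survives at r4c1, so r4c1=4.
Step 6. [r2c1∈{1}] only 1 remains possible at r2c1, so r2c1=1.
Step 7. [r1c2∈{2}] only 2 remains possible at r1c2 ⇒ r1c2=2.
Step 8. [r1c1∈{3}] nothing but 3 survives at r1c1 ⇒ r1c1=3.

Answer: 3 2 4 1 / 1 4 2 3 / 2 1 3 4 / 4 3 1 2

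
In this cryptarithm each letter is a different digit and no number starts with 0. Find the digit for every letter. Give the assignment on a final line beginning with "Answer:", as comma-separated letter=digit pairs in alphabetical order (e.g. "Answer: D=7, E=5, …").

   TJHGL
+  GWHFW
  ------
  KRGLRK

Step 1. [col 1: L + W ≡ K (mod 10)] column 1 (L + W ≡ K (mod 10), carry-in 0) doesn't pin K yet; pick K=1 and continue. So K=1.
Step 2. [col 1: L + W ≡ K (mod 10)] L=7 is one option consistent with column 1 (L + W ≡ K (mod 10), carry-in 0) — take it. So L=7.
Step 3. [col 1: L + W ≡ K (mod 10)] in column 1 we have L+W≡K with carry-in 0; given L=7, K=1 and digits 1,7 already taken and all letters distinct, that pins W to 4, so W=4.
Step 4. [col 2: G + F ≡ R (mod 10)] G=6 is one option consistent with column 2 (G + F ≡ R (mod 10), carry-in 1) — take it. So G=6.
Step 5. [col 2: G + F ≡ R (mod 10)] several values work for R in column 2 (G + F ≡ R (mod 10), carry-in 1); try R=5, so R=5.
Step 6. [col 2: G + F ≡ R (mod 10)] column 2 reads G+F+carry(1)=R with G=6, R=5; with digits 1,4,5,6,7 already taken and all letters distinct, the only value for F is 8. So F=8.
Step 7. [col 3: H + H ≡ L (mod 10)] column 3 reads H+H+carry(1)=L with L=7; with digits 1,4,5,6,7,8 already taken and all letters distinct, the only value for H is 3. So H=3.
Step 8. [col 4: J + W ≡ G (mod 10)] in column 4 we have J+W≡G with carry-in 0; given W=4, G=6 and digits 1,3,4,5,6,7,8 already taken and all letters distinct, that pins J to 2 ⇒ J=2.
Step 9. [col 5: T + G ≡ R (mod 10)] in column 5 we have T+G≡R with carry-in 0; given G=6, R=5 and digits 1,2,3,4,5,6,7,8 already taken and all letters distinct, that pins T to 9. So T=9.

Answer: F=8, G=6, H=3, J=2, K=1, L=7, R=5, T=9, W=4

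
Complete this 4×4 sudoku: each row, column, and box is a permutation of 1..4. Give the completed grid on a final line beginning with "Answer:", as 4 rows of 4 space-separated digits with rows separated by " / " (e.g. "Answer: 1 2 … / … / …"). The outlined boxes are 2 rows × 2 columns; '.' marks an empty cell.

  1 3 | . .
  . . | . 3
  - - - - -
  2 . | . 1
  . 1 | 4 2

Step 1. [r2c2∈{2,4}] 2 has one home in col 2: r2c2 ⇒ r2c2=2.
Step 2. [r3c2∈{4}] r3c2 is down to just 4 ⇒ r3c2=4.
Step 3. [r2c3∈{1}] r2c3 has the single candidate 1. So r2c3=1.
Step 4. [r2c1∈{4}] nothing but 4 survives at r2c1 ⇒ r2c1=4.
Step 5. [r3c3∈{3}] nothing but 3 survives at r3c3 ⇒ r3c3=3.
Step 6. [r1c3∈{2}] nothing but 2 survives at r1c3, so r1c3=2.
Step 7. [r1c4∈{4}] r1c4's peers cover all but 4 ⇒ r1c4=4.
Step 8. [r4c1∈{3}] nothing but 3 survives at r4c1, so r4c1=3.

Answer: 1 3 2 4 / 4 2 1 3 / 2 4 3 1 / 3 1 4 2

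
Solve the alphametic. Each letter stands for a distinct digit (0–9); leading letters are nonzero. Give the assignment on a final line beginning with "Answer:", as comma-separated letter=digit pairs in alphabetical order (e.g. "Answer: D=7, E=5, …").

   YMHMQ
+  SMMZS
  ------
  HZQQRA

Step 1. [H] H is the leading digit of a 6-digit sum of two 5-digit numbers; the final carry is exactly 1, so H=1.
Step 2. [col 1: Q + S ≡ A (mod 10)] no forcing yet in column 1 (carry-in 0); Q=4 is free and consistent — try it ⇒ Q=4.
Step 3. [col 1: Q + S ≡ A (mod 10)] column 1 (Q + S ≡ A (mod 10), carry-in 0) doesn't pin S yet; pick S=9 and continue ⇒ S=9.
Step 4. [col 1: Q + S ≡ A (mod 10)] from column 1 (Q=4, S=9, carry-in 0, digits 1,4,9 already taken and all letters distinct): A must equal 3 ⇒ A=3.
Step 5. [col 2: M + Z ≡ R (mod 10)] column 2 (M + Z ≡ R (mod 10), carry-in 1) doesn't pin R yet; pick R=0 and continue, so R=0.
Step 6. [col 2: M + Z ≡ R (mod 10)] several values work for M in column 2 (M + Z ≡ R (mod 10), carry-in 1); try M=2 ⇒ M=2.
Step 7. [col 2: M + Z ≡ R (mod 10)] column 2: given M=2, R=0, carry-in 1, and digits 0,1,2,3,4,9 already taken and all letters distinct, M+Z≡R (mod 10) forces Z=7 ⇒ Z=7.
Step 8. [col 5: Y + S ≡ Z (mod 10)] column 5: given S=9, Z=7, carry-in 0, and digits 0,1,2,3,4,7,9 already taken and all letters distinct, Y+S≡Z (mod 10) forces Y=8, so Y=8.

Answer: A=3, H=1, M=2, Q=4, R=0, S=9, Y=8, Z=7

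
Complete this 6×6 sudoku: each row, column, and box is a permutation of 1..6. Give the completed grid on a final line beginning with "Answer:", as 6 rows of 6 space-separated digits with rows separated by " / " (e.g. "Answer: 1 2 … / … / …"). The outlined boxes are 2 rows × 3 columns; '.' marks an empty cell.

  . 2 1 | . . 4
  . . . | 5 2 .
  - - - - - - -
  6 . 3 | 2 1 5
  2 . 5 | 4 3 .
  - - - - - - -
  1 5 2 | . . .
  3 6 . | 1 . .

Step 1. [r1c4∈{3,6}] in row 1, 3 fits only at r1c4 ⇒ r1c4=3.
Step 2. [r1c5∈{6}] r1c5 is down to just 6 ⇒ r1c5=6.
Step 3. [r2c1∈{4}] r2c1 is down to just 4, so r2c1=4.
Step 4. [r5c6∈{3,6}] in row 5, 3 fits only at r5c6 ⇒ r5c6=3.
Step 5. [r5c5∈{4}] r5c5 has the single candidate 4, so r5c5=4.
Step 6. [r2c2∈{3}] r2c2 is down to just 3 ⇒ r2c2=3.
Step 7. [r4c6∈{6}] r4c6 is down to just 6, so r4c6=6.
Step 8. [r6c6∈{2}] r6c6 is down to just 2 ⇒ r6c6=2.
Step 9. [r3c2∈{4}] nothing but 4 survives at r3c2 ⇒ r3c2=4.
Step 10. [r4c2∈{1}] r4c2 has the single candidate 1. So r4c2=1.
Step 11. [r1c1∈{5}] r1c1 is down to just 5, so r1c1=5.
Step 12. [r5c4∈{6}] only 6 remains possible at r5c4, so r5c4=6.
Step 13. [r2c6∈{1}] nothing but 1 survives at r2c6 ⇒ r2c6=1.
Step 14. [r2c3∈{6}] r2c3's peers cover all but 6, so r2c3=6.
Step 15. [r6c5∈{5}] r6c5's peers cover all but 5, so r6c5=5.
Step 16. [r6c3∈{4}] r6c3's peers cover all but 4 ⇒ r6c3=4.

Answer: 5 2 1 3 6 4 / 4 3 6 5 2 1 / 6 4 3 2 1 5 / 2 1 5 4 3 6 / 1 5 2 6 4 3 / 3 6 4 1 5 2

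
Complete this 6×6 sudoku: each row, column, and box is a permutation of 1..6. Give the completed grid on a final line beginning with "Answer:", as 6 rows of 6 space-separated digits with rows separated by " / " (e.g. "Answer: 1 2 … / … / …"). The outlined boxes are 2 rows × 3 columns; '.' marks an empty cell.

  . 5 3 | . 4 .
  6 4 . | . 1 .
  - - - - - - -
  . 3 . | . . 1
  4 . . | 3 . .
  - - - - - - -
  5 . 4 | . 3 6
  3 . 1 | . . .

Step 1. [r3c1∈{2}] r3c1 has the single candidate 2. So r3c1=2.
Step 2. [r1c6∈{2}] only 2 remains possible at r1c6 ⇒ r1c6=2.
Step 3. [r4c6∈{5}] r4c6's peers cover all but 5. So r4c6=5.
Step 4. [r3c5∈{6}] r3c5's peers cover all but 6, so r3c5=6.
Step 5. [r6c2∈{2,6}] 6 has one home in row 6: r6c2, so r6c2=6.
Step 6. [r6c5∈{2,5}] r6c5 is the only open cell in col 5 admitting 5, so r6c5=5.
Step 7. [r6c4∈{2,4}] in row 6, 2 fits only at r6c4. So r6c4=2.
Step 8. [r2c4∈{5}] r2c4 is down to just 5 ⇒ r2c4=5.
Step 9. [r4c3∈{6}] nothing but 6 survives at r4c3 ⇒ r4c3=6.
Step 10. [r3c4∈{4}] only 4 remains possible at r3c4 ⇒ r3c4=4.
Step 11. [r2c6∈{3}] r2c6 has the single candidate 3 ⇒ r2c6=3.
Step 12. [r4c2∈{1}] r4c2 is down to just 1. So r4c2=1.
Step 13. [r4c5∈{2}] r4c5 has the single candidate 2 ⇒ r4c5=2.
Step 14. [r1c1∈{1}] only 1 remains possible at r1c1. So r1c1=1.
Step 15. [r2c3∈{2}] r2c3 has the single candidate 2, so r2c3=2.
Step 16. [r5c2∈{2}] r5c2's peers cover all but 2 ⇒ r5c2=2.
Step 17. [r6c6∈{4}] r6c6's peers cover all but 4 ⇒ r6c6=4.
Step 18. [r1c4∈{6}] r1c4 is down to just 6. So r1c4=6.
Step 19. [r3c3∈{5}] only 5 remains possible at r3c3, so r3c3=5.
Step 20. [r5c4∈{1}] r5c4's peers cover all but 1, so r5c4=1.

Answer: 1 5 3 6 4 2 / 6 4 2 5 1 3 / 2 3 5 4 6 1 / 4 1 6 3 2 5 / 5 2 4 1 3 6 / 3 6 1 2 5 4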